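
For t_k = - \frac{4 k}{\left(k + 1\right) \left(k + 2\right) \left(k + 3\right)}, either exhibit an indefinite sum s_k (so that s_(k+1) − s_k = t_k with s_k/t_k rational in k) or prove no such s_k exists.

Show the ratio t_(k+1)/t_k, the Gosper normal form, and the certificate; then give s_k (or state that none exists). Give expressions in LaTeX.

The ratio is (k + 1)**2/(k*(k + 4)).
Take A(k)=k + 1, B(k)=k + 4, C(k)=k.
Solve (k + 1)·f(k+1) − (k + 3)·f(k) = k.
From deg A=1, deg B=1, deg C=1: d=2.
Coefficient equations give f(k) = k*(k - 1)/4.
So s_k = (B(k−1)f/C)·t_k = ((k - 1)*(k + 3)/4)·t_k = k*(1 - k)/((k + 1)*(k + 2)).
Verify: -4*k/(k**3 + 6*k**2 + 11*k + 6) matches t_k.

s_k = \frac{k \left(1 - k\right)}{\left(k + 1\right) \left(k + 2\right)}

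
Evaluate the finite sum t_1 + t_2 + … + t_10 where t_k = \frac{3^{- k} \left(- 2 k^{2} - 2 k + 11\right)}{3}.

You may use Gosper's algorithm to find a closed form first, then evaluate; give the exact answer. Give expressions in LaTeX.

Step 1: r(k) = (2*k**2 + 6*k - 7)/(3*(2*k**2 + 2*k - 11)).
Factor: A=1/3; B=1; C=k**2 + k - 11/2.
f must satisfy (1/3)·f(k+1) − (1)·f(k) = k**2 + k - 11/2.
Bound: deg f ≤ 2.
A polynomial solution: f(k) = -3*(k**2 + 2*k - 4)/2.
R(k) = B(k−1)·f(k)/C(k) = -3*(k**2 + 2*k - 4)/(2*k**2 + 2*k - 11); s_k = R·t_k = (k**2 + 2*k - 4)/3**k.
s_(k+1) − s_k = (-2*k**2 - 2*k + 11)/(3*3**k) = t_k.
Evaluate s at k=11 and k=1: 139/177147 and -1/3; difference 59188/177147.

Σ = 59188/177147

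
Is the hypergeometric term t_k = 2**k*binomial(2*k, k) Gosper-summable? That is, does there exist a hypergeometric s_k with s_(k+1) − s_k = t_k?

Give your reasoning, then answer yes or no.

No — key equation has no polynomial f.

Compute t_(k+1)/t_k: get 4*(2*k + 1)/(k + 1).
Normal form (A,B,C) = (8*k + 4, k + 1, 1).
Set up (8*k + 4)·f(k+1) − (k)·f(k) − (1) = 0.
Degrees (1,1,0) ⇒ d ≤ -1.
Negative degree bound (-1): no f exists, t_k not Gosper-summable.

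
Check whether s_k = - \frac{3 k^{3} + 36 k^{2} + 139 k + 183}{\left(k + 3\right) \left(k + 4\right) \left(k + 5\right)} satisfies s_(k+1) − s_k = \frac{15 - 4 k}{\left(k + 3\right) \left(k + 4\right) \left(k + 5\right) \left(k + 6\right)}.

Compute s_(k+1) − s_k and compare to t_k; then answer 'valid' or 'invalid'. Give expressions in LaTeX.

Valid: the claim telescopes to t_k.

s_(k+1) = (-139*k - 3*(k + 1)**3 - 36*(k + 1)**2 - 322)/((k + 4)*(k + 5)*(k + 6))
s_(k+1) − s_k = (15 - 4*k)/(k**4 + 18*k**3 + 119*k**2 + 342*k + 360)
(s_(k+1) − s_k) − t_k = 0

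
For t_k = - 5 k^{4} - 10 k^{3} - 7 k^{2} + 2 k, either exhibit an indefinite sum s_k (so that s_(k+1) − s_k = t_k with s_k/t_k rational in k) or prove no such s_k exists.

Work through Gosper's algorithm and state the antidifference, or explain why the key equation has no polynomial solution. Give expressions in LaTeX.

The ratio is (5*k**4 + 30*k**3 + 67*k**2 + 62*k + 20)/(k*(5*k**3 + 10*k**2 + 7*k - 2)).
A = 1, B = 1, C = k**4 + 2*k**3 + 7*k**2/5 - 2*k/5.
Need (1)·f(k+1) − (1)·f(k) = k**4 + 2*k**3 + 7*k**2/5 - 2*k/5.
d = 5 from the (0,0,4) case.
Solving with deg f ≤ 5: f(k) = k*(k - 1)**2*(k**2 + 2*k + 2)/5.
Then R = B(k−1)f/C = (k - 1)**2*(k**2 + 2*k + 2)/(5*k**3 + 10*k**2 + 7*k - 2), so s_k = R(k)·t_k = k*(-k**4 + k**2 + 2*k - 2).
Verify: k*(-5*k**3 - 10*k**2 - 7*k + 2) matches t_k.

s_k = k \left(- k^{4} + k^{2} + 2 k - 2\right)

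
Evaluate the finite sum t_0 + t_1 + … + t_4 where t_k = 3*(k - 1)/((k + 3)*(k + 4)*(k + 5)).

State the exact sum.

Ratio r(k) = k*(k + 3)/((k - 1)*(k + 6)).
Normal form (A,B,C) = (k + 3, k + 6, k - 1).
Key eq: (k + 3)·f(k+1) = (k + 5)·f(k) + (k - 1).
Degrees (1,1,1) ⇒ d ≤ 2.
Coefficient equations give f(k) = k*(k - 5)/12.
So s_k = (B(k−1)f/C)·t_k = (k*(k - 5)*(k + 5)/(12*(k - 1)))·t_k = k*(k - 5)/(4*(k + 3)*(k + 4)).
Δs = 3*(k - 1)/(k**3 + 12*k**2 + 47*k + 60), as required.
Evaluate s at k=5 and k=0: 0 and 0; difference 0.

Σ = 0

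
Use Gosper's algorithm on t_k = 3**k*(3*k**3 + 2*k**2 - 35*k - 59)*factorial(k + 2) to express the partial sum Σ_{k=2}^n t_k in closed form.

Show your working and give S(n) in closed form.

r(k) = 3*(3*k**4 + 20*k**3 + 11*k**2 - 155*k - 267)/(3*k**3 + 2*k**2 - 35*k - 59) after simplifying.
Normal form (A,B,C) = (3*k + 9, 1, k**3 + 2*k**2/3 - 35*k/3 - 59/3).
f must satisfy (3*k + 9)·f(k+1) − (1)·f(k) = k**3 + 2*k**2/3 - 35*k/3 - 59/3.
deg f ≤ 2 (via 1,0,3).
Solve for f: f(k) = (k**2 - 4*k - 4)/3 (degree 2 ≤ 2).
Certificate R = B(k−1)f/C = (k**2 - 4*k - 4)/(3*k**3 + 2*k**2 - 35*k - 59) gives s_k = 3**k*(k**2 - 4*k - 4)*factorial(k + 2).
Δs = 3**k*(3*k**3 + 2*k**2 - 35*k - 59)*factorial(k + 2), as required.
Σ_(k=2)^n t_k = s_(n+1) − s_(2) = (3**(n + 1)*(n**2 - 2*n - 7)*factorial(n + 3)) − (-1728), i.e. 3*3**n*n**2*factorial(n + 3) - 6*3**n*n*factorial(n + 3) - 21*3**n*factorial(n + 3) + 1728.

S(n) = 3*3**n*n**2*factorial(n + 3) - 6*3**n*n*factorial(n + 3) - 21*3**n*factorial(n + 3) + 1728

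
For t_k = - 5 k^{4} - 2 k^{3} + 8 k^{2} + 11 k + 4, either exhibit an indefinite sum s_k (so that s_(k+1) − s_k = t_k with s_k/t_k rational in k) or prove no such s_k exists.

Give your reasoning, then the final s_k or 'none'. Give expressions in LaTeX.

s_k = k^{2} \left(- k^{3} + 2 k^{2} + 2 k + 1\right)

Ratio r(k) = (5*k**4 + 22*k**3 + 28*k**2 - k - 16)/(5*k**4 + 2*k**3 - 8*k**2 - 11*k - 4).
So A=1 and B=1, with C=k**4 + 2*k**3/5 - 8*k**2/5 - 11*k/5 - 4/5.
f must satisfy (1)·f(k+1) − (1)·f(k) = k**4 + 2*k**3/5 - 8*k**2/5 - 11*k/5 - 4/5.
deg f ≤ 5 (via 0,0,4).
Solving with deg f ≤ 5: f(k) = k**2*(k**3 - 2*k**2 - 2*k - 1)/5.
Certificate R = B(k−1)f/C = k**2*(k**3 - 2*k**2 - 2*k - 1)/((k**2 - k - 1)*(5*k**2 + 7*k + 4)) gives s_k = k**2*(-k**3 + 2*k**2 + 2*k + 1).
s_(k+1) − s_k = -5*k**4 - 2*k**3 + 8*k**2 + 11*k + 4 = t_k.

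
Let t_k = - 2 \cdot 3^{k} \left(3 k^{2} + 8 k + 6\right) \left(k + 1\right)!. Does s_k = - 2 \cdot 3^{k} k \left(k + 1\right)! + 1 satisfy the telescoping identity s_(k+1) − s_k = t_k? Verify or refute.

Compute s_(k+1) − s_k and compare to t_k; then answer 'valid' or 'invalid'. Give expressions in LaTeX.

s_(k+1) = -2*3**(k + 1)*(k + 1)*factorial(k + 2) + 1
s_(k+1) − s_k = -2*3**k*(3*k**2 + 8*k + 6)*factorial(k + 1)
(s_(k+1) − s_k) − t_k = 0

valid (s_(k+1) − s_k reduces to t_k)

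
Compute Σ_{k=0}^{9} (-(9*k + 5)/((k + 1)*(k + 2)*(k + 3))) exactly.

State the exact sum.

Ratio r(k) = (k + 1)*(9*k + 14)/((k + 4)*(9*k + 5)).
Gosper form: A/B · C(k+1)/C(k) with A=k + 1, B=k + 4, C=k + 5/9.
Set up (k + 1)·f(k+1) − (k + 3)·f(k) − (k + 5/9) = 0.
Bound: deg f ≤ 2.
Match coefficients ⇒ f(k) = k*(7*k + 3)/18.
So s_k = (B(k−1)f/C)·t_k = (k*(k + 3)*(7*k + 3)/(2*(9*k + 5)))·t_k = k*(-7*k - 3)/(2*(k + 1)*(k + 2)).
Verify: (-9*k - 5)/(k**3 + 6*k**2 + 11*k + 6) matches t_k.
Σ_(k=0)^(9) t_k = s_(10) − s_(0) = -365/132 − (0) = -365/132.

Σ = -365/132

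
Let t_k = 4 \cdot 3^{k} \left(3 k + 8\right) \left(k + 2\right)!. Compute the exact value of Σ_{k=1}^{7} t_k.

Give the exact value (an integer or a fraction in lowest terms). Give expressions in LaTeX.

Σ = 95234227128

The ratio is 3*(k + 3)*(3*k + 11)/(3*k + 8).
Take A(k)=3*k + 9, B(k)=1, C(k)=k + 8/3.
Set up (3*k + 9)·f(k+1) − (1)·f(k) − (k + 8/3) = 0.
Degrees (1,0,1) ⇒ d ≤ 0.
A polynomial solution: f(k) = 1/3.
So s_k = (B(k−1)f/C)·t_k = (1/(3*k + 8))·t_k = 4*3**k*factorial(k + 2).
Verify: 4*3**k*(3*k + 8)*factorial(k + 2) matches t_k.
Evaluate s at k=8 and k=1: 95234227200 and 72; difference 95234227128.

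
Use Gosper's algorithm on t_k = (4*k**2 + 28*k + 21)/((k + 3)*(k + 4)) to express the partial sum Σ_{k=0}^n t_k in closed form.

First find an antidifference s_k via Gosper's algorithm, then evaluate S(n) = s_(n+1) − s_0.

Ratio r(k) = (k + 3)*(28*k + 4*(k + 1)**2 + 49)/((k + 5)*(4*k**2 + 28*k + 21)).
Factor: A=k + 3; B=k + 5; C=k**2 + 7*k + 21/4.
f must satisfy (k + 3)·f(k+1) − (k + 4)·f(k) = k**2 + 7*k + 21/4.
deg f ≤ 2 (via 1,1,2).
Solve for f: f(k) = k*(4*k + 3)/4 (degree 2 ≤ 2).
So s_k = (B(k−1)f/C)·t_k = (k*(k + 4)*(4*k + 3)/(4*k**2 + 28*k + 21))·t_k = k*(4*k + 3)/(k + 3).
Verify: (4*k**2 + 28*k + 21)/(k**2 + 7*k + 12) matches t_k.
Σ_(k=0)^n t_k = s_(n+1) − s_(0) = ((4*n**2 + 11*n + 7)/(n + 4)) − (0), i.e. (4*n**2 + 11*n + 7)/(n + 4).

S(n) = (4*n**2 + 11*n + 7)/(n + 4)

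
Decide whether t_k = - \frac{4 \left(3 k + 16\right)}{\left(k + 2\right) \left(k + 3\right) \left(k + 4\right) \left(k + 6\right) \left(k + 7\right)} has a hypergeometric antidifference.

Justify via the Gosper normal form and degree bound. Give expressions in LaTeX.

Yes. s_k = \frac{k \left(- k^{2} - 11 k - 36\right)}{9 \left(k^{3} + 11 k^{2} + 36 k + 36\right)}.

Step 1: r(k) = (k + 2)*(k + 6)*(3*k + 19)/((k + 5)*(k + 8)*(3*k + 16)).
So A=k + 2 and B=k + 8, with C=k**2 + 31*k/3 + 80/3.
Solve (k + 2)·f(k+1) − (k + 7)·f(k) = k**2 + 31*k/3 + 80/3.
Degrees (1,1,2) ⇒ d ≤ 5.
Solve for f: f(k) = k*(k + 4)*(k + 5)*(k**2 + 11*k + 36)/108 (degree 5 ≤ 5).
Then R = B(k−1)f/C = k*(k + 4)*(k + 7)*(k**2 + 11*k + 36)/(36*(3*k + 16)), so s_k = R(k)·t_k = k*(-k**2 - 11*k - 36)/(9*(k**3 + 11*k**2 + 36*k + 36)).
Δs = 4*(-3*k - 16)/(k**5 + 22*k**4 + 185*k**3 + 740*k**2 + 1404*k + 1008), as required.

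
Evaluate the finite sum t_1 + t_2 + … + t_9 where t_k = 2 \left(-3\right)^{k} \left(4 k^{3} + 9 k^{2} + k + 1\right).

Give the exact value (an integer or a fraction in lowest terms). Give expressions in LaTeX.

Σ = -115854138

The ratio is 3*(-4*k**3 - 21*k**2 - 31*k - 15)/(4*k**3 + 9*k**2 + k + 1).
Factor: A=-3; B=1; C=k**3 + 9*k**2/4 + k/4 + 1/4.
Set up (-3)·f(k+1) − (1)·f(k) − (k**3 + 9*k**2/4 + k/4 + 1/4) = 0.
Degrees (0,0,3) ⇒ d ≤ 3.
Solving with deg f ≤ 3: f(k) = -(k - 1)*(k**2 + k - 1)/4.
Then R = B(k−1)f/C = -(k - 1)*(k**2 + k - 1)/(4*k**3 + 9*k**2 + k + 1), so s_k = R(k)·t_k = 2*(-3)**k*(-k**3 + 2*k - 1).
s_(k+1) − s_k = 2*(-3)**k*(4*k**3 + 9*k**2 + k + 1) = t_k.
Telescoping: Σ = s_(10) − s_(1) = -115854138 − (0) = -115854138.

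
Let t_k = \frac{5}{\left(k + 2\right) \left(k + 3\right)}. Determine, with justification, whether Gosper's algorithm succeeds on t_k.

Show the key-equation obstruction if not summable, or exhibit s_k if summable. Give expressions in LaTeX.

Step 1: r(k) = (k + 2)/(k + 4).
Take A(k)=k + 2, B(k)=k + 4, C(k)=1.
Key eq: (k + 2)·f(k+1) = (k + 3)·f(k) + (1).
deg f ≤ 1 (via 1,1,0).
Solving with deg f ≤ 1: f(k) = k/2.
So s_k = (B(k−1)f/C)·t_k = (k*(k + 3)/2)·t_k = 5*k/(2*(k + 2)).
Check: Δs_k = 5/(k**2 + 5*k + 6). ✓

Yes. s_k = \frac{5 k}{2 \left(k + 2\right)}.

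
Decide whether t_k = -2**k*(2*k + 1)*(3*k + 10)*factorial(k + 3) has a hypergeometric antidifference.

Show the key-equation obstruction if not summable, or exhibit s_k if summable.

r(k) = 2*(k + 4)*(2*k + 3)*(3*k + 13)/((2*k + 1)*(3*k + 10)) after simplifying.
A = 2*k + 8, B = 1, C = k**2 + 23*k/6 + 5/3.
Key eq: (2*k + 8)·f(k+1) = (1)·f(k) + (k**2 + 23*k/6 + 5/3).
Degrees (1,0,2) ⇒ d ≤ 1.
Match coefficients ⇒ f(k) = (3*k - 2)/6.
Get s_k = R·t_k = -2**k*(3*k - 2)*factorial(k + 3) with R(k) = B(k−1)f(k)/C(k) = (3*k - 2)/((2*k + 1)*(3*k + 10)).
Verify: -2**k*(2*k + 1)*(3*k + 10)*factorial(k + 3) matches t_k.

Yes. s_k = -2**k*(3*k - 2)*factorial(k + 3).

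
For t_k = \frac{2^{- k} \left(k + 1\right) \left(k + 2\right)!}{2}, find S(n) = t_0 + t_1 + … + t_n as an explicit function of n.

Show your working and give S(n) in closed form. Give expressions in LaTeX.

S(n) = -2 + \frac{2^{- n} \left(n + 3\right)!}{2}

t_(k+1)/t_k = (k + 2)*(k + 3)/(2*(k + 1)).
So A=k/2 + 3/2 and B=1, with C=k + 1.
Solve (k/2 + 3/2)·f(k+1) − (1)·f(k) = k + 1.
Bound: deg f ≤ 0.
Coefficient equations give f(k) = 2.
Then R = B(k−1)f/C = 2/(k + 1), so s_k = R(k)·t_k = factorial(k + 2)/2**k.
Check: Δs_k = (k + 1)*factorial(k + 2)/(2*2**k). ✓
Telescope: S(n) = s_(n+1) − s_(0) = 2**(-n - 1)*factorial(n + 3) − (2) = -2 + factorial(n + 3)/(2*2**n).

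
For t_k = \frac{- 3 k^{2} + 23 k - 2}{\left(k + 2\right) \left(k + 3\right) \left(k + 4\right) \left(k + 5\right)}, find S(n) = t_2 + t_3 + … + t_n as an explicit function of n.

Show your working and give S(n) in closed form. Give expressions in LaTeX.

S(n) = \frac{- n^{3} + 78 n^{2} + 13 n - 90}{30 \left(n^{3} + 12 n^{2} + 47 n + 60\right)}

Compute t_(k+1)/t_k: get -(k + 2)*(23*k - 3*(k + 1)**2 + 21)/((k + 6)*(3*k**2 - 23*k + 2)).
Factor: A=k + 2; B=k + 6; C=k**2 - 23*k/3 + 2/3.
Solve (k + 2)·f(k+1) − (k + 5)·f(k) = k**2 - 23*k/3 + 2/3.
From deg A=1, deg B=1, deg C=2: d=3.
A polynomial solution: f(k) = -k*(3*k - 4)/3.
Then R = B(k−1)f/C = -k*(k + 5)*(3*k - 4)/(3*k**2 - 23*k + 2), so s_k = R(k)·t_k = k*(3*k - 4)/((k + 2)*(k + 3)*(k + 4)).
Verify: (-3*k**2 + 23*k - 2)/(k**4 + 14*k**3 + 71*k**2 + 154*k + 120) matches t_k.
s_(n+1) = (3*n**2 + 2*n - 1)/(n**3 + 12*n**2 + 47*n + 60) and s_(2) = 1/30, so S(n) = (-n**3 + 78*n**2 + 13*n - 90)/(30*(n**3 + 12*n**2 + 47*n + 60)).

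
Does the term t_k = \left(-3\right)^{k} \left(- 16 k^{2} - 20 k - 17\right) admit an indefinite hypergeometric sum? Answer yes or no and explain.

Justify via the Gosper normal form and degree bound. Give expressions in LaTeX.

Yes. s_k = \left(-3\right)^{k} \left(4 k^{2} - k + 2\right).

r(k) = 3*(-16*k**2 - 52*k - 53)/(16*k**2 + 20*k + 17) after simplifying.
Take A(k)=-3, B(k)=1, C(k)=k**2 + 5*k/4 + 17/16.
Set up (-3)·f(k+1) − (1)·f(k) − (k**2 + 5*k/4 + 17/16) = 0.
Degrees (0,0,2) ⇒ d ≤ 2.
Solving with deg f ≤ 2: f(k) = -(4*k**2 - k + 2)/16.
So s_k = (B(k−1)f/C)·t_k = (-(4*k**2 - k + 2)/(16*k**2 + 20*k + 17))·t_k = (-3)**k*(4*k**2 - k + 2).
Δs = (-3)**k*(-16*k**2 - 20*k - 17), as required.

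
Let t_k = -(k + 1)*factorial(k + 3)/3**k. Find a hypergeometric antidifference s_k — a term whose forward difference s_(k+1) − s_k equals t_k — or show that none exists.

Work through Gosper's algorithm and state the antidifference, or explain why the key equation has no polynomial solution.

s_k = -3**(1 - k)*factorial(k + 3)

Step 1: r(k) = (k + 2)*(k + 4)/(3*(k + 1)).
So A=k/3 + 4/3 and B=1, with C=k + 1.
Solve (k/3 + 4/3)·f(k+1) − (1)·f(k) = k + 1.
Bound: deg f ≤ 0.
Match coefficients ⇒ f(k) = 3.
Get s_k = R·t_k = -3**(1 - k)*factorial(k + 3) with R(k) = B(k−1)f(k)/C(k) = 3/(k + 1).
Verify: -(k + 1)*factorial(k + 3)/3**k matches t_k.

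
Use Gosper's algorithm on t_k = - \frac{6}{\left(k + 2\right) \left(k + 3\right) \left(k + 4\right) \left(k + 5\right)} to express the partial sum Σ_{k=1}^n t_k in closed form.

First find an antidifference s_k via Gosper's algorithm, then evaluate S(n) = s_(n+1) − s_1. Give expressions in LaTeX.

S(n) = \frac{n \left(- n^{2} - 12 n - 47\right)}{30 \left(n^{3} + 12 n^{2} + 47 n + 60\right)}

The ratio is (k + 2)/(k + 6).
A = k + 2, B = k + 6, C = 1.
Set up (k + 2)·f(k+1) − (k + 5)·f(k) − (1) = 0.
deg f ≤ 3 (via 1,1,0).
Coefficient equations give f(k) = k*(k**2 + 9*k + 26)/72.
Certificate R = B(k−1)f/C = k*(k + 5)*(k**2 + 9*k + 26)/72 gives s_k = k*(-k**2 - 9*k - 26)/(12*(k + 2)*(k + 3)*(k + 4)).
Verify: -6/(k**4 + 14*k**3 + 71*k**2 + 154*k + 120) matches t_k.
s_(n+1) = (-n**3 - 12*n**2 - 47*n - 36)/(12*(n**3 + 12*n**2 + 47*n + 60)) and s_(1) = -1/20, so S(n) = n*(-n**2 - 12*n - 47)/(30*(n**3 + 12*n**2 + 47*n + 60)).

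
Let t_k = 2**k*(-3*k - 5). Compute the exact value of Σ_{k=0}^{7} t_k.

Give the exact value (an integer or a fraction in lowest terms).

t_(k+1)/t_k = 2*(3*k + 8)/(3*k + 5).
Gosper form: A/B · C(k+1)/C(k) with A=2, B=1, C=k + 5/3.
Need (2)·f(k+1) − (1)·f(k) = k + 5/3.
Bound: deg f ≤ 1.
Match coefficients ⇒ f(k) = (3*k - 1)/3.
Then R = B(k−1)f/C = (3*k - 1)/(3*k + 5), so s_k = R(k)·t_k = 2**k*(1 - 3*k).
Verify: 2**k*(-3*k - 5) matches t_k.
Telescoping: Σ = s_(8) − s_(0) = -5888 − (1) = -5889.

Σ = -5889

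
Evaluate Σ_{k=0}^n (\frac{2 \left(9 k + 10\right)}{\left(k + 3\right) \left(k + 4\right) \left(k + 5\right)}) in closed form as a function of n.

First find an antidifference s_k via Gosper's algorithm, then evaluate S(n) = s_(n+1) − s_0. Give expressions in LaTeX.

Compute t_(k+1)/t_k: get (k + 3)*(9*k + 19)/((k + 6)*(9*k + 10)).
So A=k + 3 and B=k + 6, with C=k + 10/9.
Need (k + 3)·f(k+1) − (k + 5)·f(k) = k + 10/9.
From deg A=1, deg B=1, deg C=1: d=2.
Solve for f: f(k) = k*(37*k + 43)/216 (degree 2 ≤ 2).
R(k) = B(k−1)·f(k)/C(k) = k*(k + 5)*(37*k + 43)/(24*(9*k + 10)); s_k = R·t_k = k*(37*k + 43)/(12*(k + 3)*(k + 4)).
Δs = 2*(9*k + 10)/(k**3 + 12*k**2 + 47*k + 60), as required.
Evaluate: s_(n+1) = (37*n**2 + 117*n + 80)/(12*(n**2 + 9*n + 20)); subtract s_(0) = 0 ⇒ S(n) = (37*n**2 + 117*n + 80)/(12*(n**2 + 9*n + 20)).

S(n) = \frac{37 n^{2} + 117 n + 80}{12 \left(n^{2} + 9 n + 20\right)}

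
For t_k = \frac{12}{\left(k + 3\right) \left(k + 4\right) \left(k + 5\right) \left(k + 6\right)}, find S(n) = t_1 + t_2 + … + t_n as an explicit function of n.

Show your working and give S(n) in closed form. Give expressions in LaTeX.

S(n) = \frac{n \left(n^{2} + 15 n + 74\right)}{30 \left(n^{3} + 15 n^{2} + 74 n + 120\right)}

The ratio is (k + 3)/(k + 7).
Normal form (A,B,C) = (k + 3, k + 7, 1).
Set up (k + 3)·f(k+1) − (k + 6)·f(k) − (1) = 0.
Degrees (1,1,0) ⇒ d ≤ 3.
Solving with deg f ≤ 3: f(k) = k*(k**2 + 12*k + 47)/180.
So s_k = (B(k−1)f/C)·t_k = (k*(k + 6)*(k**2 + 12*k + 47)/180)·t_k = k*(k**2 + 12*k + 47)/(15*(k + 3)*(k + 4)*(k + 5)).
Verify: 12/(k**4 + 18*k**3 + 119*k**2 + 342*k + 360) matches t_k.
Σ_(k=1)^n t_k = s_(n+1) − s_(1) = ((n**3 + 15*n**2 + 74*n + 60)/(15*(n**3 + 15*n**2 + 74*n + 120))) − (1/30), i.e. n*(n**2 + 15*n + 74)/(30*(n**3 + 15*n**2 + 74*n + 120)).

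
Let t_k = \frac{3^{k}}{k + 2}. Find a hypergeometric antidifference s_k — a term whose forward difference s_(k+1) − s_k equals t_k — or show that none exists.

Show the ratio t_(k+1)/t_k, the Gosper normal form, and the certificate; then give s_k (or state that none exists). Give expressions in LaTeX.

none — t_k is not Gosper-summable

Step 1: r(k) = 3*(k + 2)/(k + 3).
So A=3*k + 6 and B=k + 3, with C=1.
Solve (3*k + 6)·f(k+1) − (k + 2)·f(k) = 1.
deg f ≤ -1 (via 1,1,0).
Negative degree bound (-1): no f exists, t_k not Gosper-summable.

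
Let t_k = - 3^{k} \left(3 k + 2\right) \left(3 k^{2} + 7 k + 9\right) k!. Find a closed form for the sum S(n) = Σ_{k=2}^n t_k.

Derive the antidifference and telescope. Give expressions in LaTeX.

r(k) = 3*(9*k**4 + 63*k**3 + 176*k**2 + 217*k + 95)/(9*k**3 + 27*k**2 + 41*k + 18) after simplifying.
Factor: A=3*k + 3; B=1; C=k**3 + 3*k**2 + 41*k/9 + 2.
Need (3*k + 3)·f(k+1) − (1)·f(k) = k**3 + 3*k**2 + 41*k/9 + 2.
From deg A=1, deg B=0, deg C=3: d=2.
Match coefficients ⇒ f(k) = (3*k**2 + k + 3)/9.
Get s_k = R·t_k = -3**k*(3*k**2 + k + 3)*factorial(k) with R(k) = B(k−1)f(k)/C(k) = (3*k**2 + k + 3)/((3*k + 2)*(3*k**2 + 7*k + 9)).
Check: Δs_k = -3**k*(3*k + 2)*(3*k**2 + 7*k + 9)*factorial(k). ✓
Telescope: S(n) = s_(n+1) − s_(2) = -3**(n + 1)*(3*n**2 + 7*n + 7)*factorial(n + 1) − (-306) = -9*3**n*n**3*factorial(n) - 30*3**n*n**2*factorial(n) - 42*3**n*n*factorial(n) - 21*3**n*factorial(n) + 306.

S(n) = - 9 \cdot 3^{n} n^{3} n! - 30 \cdot 3^{n} n^{2} n! - 42 \cdot 3^{n} n n! - 21 \cdot 3^{n} n! + 306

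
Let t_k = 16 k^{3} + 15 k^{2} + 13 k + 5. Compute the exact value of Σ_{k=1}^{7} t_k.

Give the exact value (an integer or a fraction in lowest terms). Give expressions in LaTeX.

Σ = 15043

The ratio is (16*k**3 + 63*k**2 + 91*k + 49)/(16*k**3 + 15*k**2 + 13*k + 5).
Normal form (A,B,C) = (1, 1, k**3 + 15*k**2/16 + 13*k/16 + 5/16).
Need (1)·f(k+1) − (1)·f(k) = k**3 + 15*k**2/16 + 13*k/16 + 5/16.
Degrees (0,0,3) ⇒ d ≤ 4.
Solve for f: f(k) = k*(4*k + 1)*(k**2 - k + 1)/16 (degree 4 ≤ 4).
Get s_k = R·t_k = k*(4*k**3 - 3*k**2 + 3*k + 1) with R(k) = B(k−1)f(k)/C(k) = k*(4*k + 1)*(k**2 - k + 1)/(16*k**3 + 15*k**2 + 13*k + 5).
Check: Δs_k = 16*k**3 + 15*k**2 + 13*k + 5. ✓
Σ_(k=1)^(7) t_k = s_(8) − s_(1) = 15048 − (5) = 15043.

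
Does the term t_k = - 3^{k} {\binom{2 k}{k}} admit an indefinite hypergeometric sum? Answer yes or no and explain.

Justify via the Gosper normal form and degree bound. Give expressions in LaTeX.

No; the degree bound rules out any f.

Compute t_(k+1)/t_k: get 6*(2*k + 1)/(k + 1).
Gosper form: A/B · C(k+1)/C(k) with A=12*k + 6, B=k + 1, C=1.
Solve (12*k + 6)·f(k+1) − (k)·f(k) = 1.
Bound: deg f ≤ -1.
deg f ≤ -1 is impossible — no certificate.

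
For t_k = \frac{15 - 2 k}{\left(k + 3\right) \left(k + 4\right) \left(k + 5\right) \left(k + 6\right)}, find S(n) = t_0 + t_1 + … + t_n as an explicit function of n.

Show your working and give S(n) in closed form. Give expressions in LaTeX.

S(n) = \frac{n^{3} + 15 n^{2} + 89 n + 75}{15 \left(n^{3} + 15 n^{2} + 74 n + 120\right)}

Step 1: r(k) = (k + 3)*(2*k - 13)/((k + 7)*(2*k - 15)).
So A=k + 3 and B=k + 7, with C=k - 15/2.
f must satisfy (k + 3)·f(k+1) − (k + 6)·f(k) = k - 15/2.
Degrees (1,1,1) ⇒ d ≤ 3.
Solving with deg f ≤ 3: f(k) = -k*(k**2 + 12*k + 62)/30.
R(k) = B(k−1)·f(k)/C(k) = -k*(k + 6)*(k**2 + 12*k + 62)/(15*(2*k - 15)); s_k = R·t_k = k*(k**2 + 12*k + 62)/(15*(k + 3)*(k + 4)*(k + 5)).
s_(k+1) − s_k = (15 - 2*k)/(k**4 + 18*k**3 + 119*k**2 + 342*k + 360) = t_k.
Evaluate: s_(n+1) = (n**3 + 15*n**2 + 89*n + 75)/(15*(n**3 + 15*n**2 + 74*n + 120)); subtract s_(0) = 0 ⇒ S(n) = (n**3 + 15*n**2 + 89*n + 75)/(15*(n**3 + 15*n**2 + 74*n + 120)).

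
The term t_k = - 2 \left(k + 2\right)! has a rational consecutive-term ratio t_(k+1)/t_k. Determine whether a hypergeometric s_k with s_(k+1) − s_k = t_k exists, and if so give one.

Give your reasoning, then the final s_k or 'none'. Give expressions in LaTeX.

Step 1: r(k) = k + 3.
Gosper form: A/B · C(k+1)/C(k) with A=k + 3, B=1, C=1.
Key eq: (k + 3)·f(k+1) = (1)·f(k) + (1).
d = -1 from the (1,0,0) case.
Negative degree bound (-1): no f exists, t_k not Gosper-summable.

not Gosper-summable; s_k does not exist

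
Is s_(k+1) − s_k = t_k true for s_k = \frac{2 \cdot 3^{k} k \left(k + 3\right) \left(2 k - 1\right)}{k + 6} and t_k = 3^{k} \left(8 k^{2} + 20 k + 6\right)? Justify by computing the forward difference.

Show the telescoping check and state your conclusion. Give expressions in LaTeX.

s_(k+1) = 6*3**k*(k + 1)*(k + 4)*(2*k + 1)/(k + 7)
s_(k+1) − s_k = 3**k*(8*k**4 + 100*k**3 + 410*k**2 + 534*k + 144)/(k**2 + 13*k + 42)
(s_(k+1) − s_k) − t_k = 3**(k + 1)*(-8*k**3 - 64*k**2 - 128*k - 36)/(k**2 + 13*k + 42)

Invalid: residual \frac{3^{k + 1} \left(- 8 k^{3} - 64 k^{2} - 128 k - 36\right)}{k^{2} + 13 k + 42} ≠ 0.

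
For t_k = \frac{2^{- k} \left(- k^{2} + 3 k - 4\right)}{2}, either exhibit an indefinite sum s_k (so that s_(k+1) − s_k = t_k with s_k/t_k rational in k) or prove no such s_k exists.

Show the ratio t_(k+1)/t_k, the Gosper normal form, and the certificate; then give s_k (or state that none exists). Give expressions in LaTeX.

Compute t_(k+1)/t_k: get (k**2 - k + 2)/(2*(k**2 - 3*k + 4)).
A = 1/2, B = 1, C = k**2 - 3*k + 4.
Set up (1/2)·f(k+1) − (1)·f(k) − (k**2 - 3*k + 4) = 0.
From deg A=0, deg B=0, deg C=2: d=2.
Solving with deg f ≤ 2: f(k) = -2*(k**2 - k + 4).
R(k) = B(k−1)·f(k)/C(k) = -2*(k**2 - k + 4)/(k**2 - 3*k + 4); s_k = R·t_k = (k**2 - k + 4)/2**k.
Δs = (-k**2 + 3*k - 4)/(2*2**k), as required.

s_k = 2^{- k} \left(k^{2} - k + 4\right)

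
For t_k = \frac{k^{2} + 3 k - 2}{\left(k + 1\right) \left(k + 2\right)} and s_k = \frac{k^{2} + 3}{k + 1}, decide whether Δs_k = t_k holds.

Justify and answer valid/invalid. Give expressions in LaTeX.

s_(k+1) = ((k + 1)**2 + 3)/(k + 2)
s_(k+1) − s_k = (k**2 + 3*k - 2)/(k**2 + 3*k + 2)
(s_(k+1) − s_k) − t_k = 0

Valid — Δs_k = t_k.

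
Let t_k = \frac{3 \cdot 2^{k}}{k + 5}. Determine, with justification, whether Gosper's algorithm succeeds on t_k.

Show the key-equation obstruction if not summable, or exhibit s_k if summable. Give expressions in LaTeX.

No — key equation has no polynomial f.

The ratio is 2*(k + 5)/(k + 6).
A = 2*k + 10, B = k + 6, C = 1.
Solve (2*k + 10)·f(k+1) − (k + 5)·f(k) = 1.
deg f ≤ -1 (via 1,1,0).
Bound -1 < 0, so the key equation has no polynomial solution.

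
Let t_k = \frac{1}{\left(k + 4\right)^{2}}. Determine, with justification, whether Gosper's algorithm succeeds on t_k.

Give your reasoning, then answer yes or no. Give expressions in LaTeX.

t_(k+1)/t_k = (k + 4)**2/(k + 5)**2.
Gosper form: A/B · C(k+1)/C(k) with A=k**2 + 8*k + 16, B=k**2 + 10*k + 25, C=1.
Solve (k**2 + 8*k + 16)·f(k+1) − (k**2 + 8*k + 16)·f(k) = 1.
deg f ≤ 0 (via 2,2,0).
Write f(k) = c0. Then LHS − RHS = -1, requiring -1 = 0: contradictory. No certificate.

No — the linear system for f has no solution.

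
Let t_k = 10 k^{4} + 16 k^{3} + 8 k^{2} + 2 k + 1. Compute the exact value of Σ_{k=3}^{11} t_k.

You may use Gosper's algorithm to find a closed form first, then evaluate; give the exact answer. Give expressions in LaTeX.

Σ = 473265

The ratio is (10*k**4 + 56*k**3 + 116*k**2 + 106*k + 37)/(10*k**4 + 16*k**3 + 8*k**2 + 2*k + 1).
Gosper form: A/B · C(k+1)/C(k) with A=1, B=1, C=k**4 + 8*k**3/5 + 4*k**2/5 + k/5 + 1/10.
Set up (1)·f(k+1) − (1)·f(k) − (k**4 + 8*k**3/5 + 4*k**2/5 + k/5 + 1/10) = 0.
From deg A=0, deg B=0, deg C=4: d=5.
Coefficient equations give f(k) = k*(2*k**4 - k**3 - 2*k**2 + k + 1)/10.
Get s_k = R·t_k = k*(2*k**4 - k**3 - 2*k**2 + k + 1) with R(k) = B(k−1)f(k)/C(k) = k*(2*k**4 - k**3 - 2*k**2 + k + 1)/(10*k**4 + 16*k**3 + 8*k**2 + 2*k + 1).
s_(k+1) − s_k = 10*k**4 + 16*k**3 + 8*k**2 + 2*k + 1 = t_k.
Σ_(k=3)^(11) t_k = s_(12) − s_(3) = 473628 − (363) = 473265.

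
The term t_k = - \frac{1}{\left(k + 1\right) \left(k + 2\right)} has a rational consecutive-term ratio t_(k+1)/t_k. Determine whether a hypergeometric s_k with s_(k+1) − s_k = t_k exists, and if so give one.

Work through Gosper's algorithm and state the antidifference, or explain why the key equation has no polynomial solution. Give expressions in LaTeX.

s_k = - \frac{k}{k + 1}

t_(k+1)/t_k = (k + 1)/(k + 3).
Normal form (A,B,C) = (k + 1, k + 3, 1).
Need (k + 1)·f(k+1) − (k + 2)·f(k) = 1.
Bound: deg f ≤ 1.
Solve for f: f(k) = k (degree 1 ≤ 1).
Certificate R = B(k−1)f/C = k*(k + 2) gives s_k = -k/(k + 1).
Δs = -1/(k**2 + 3*k + 2), as required.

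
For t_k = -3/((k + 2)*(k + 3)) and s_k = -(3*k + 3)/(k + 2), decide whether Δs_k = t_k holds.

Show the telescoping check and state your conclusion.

Valid: the claim telescopes to t_k.

s_(k+1) = 3*(-k - 2)/(k + 3)
s_(k+1) − s_k = -3/(k**2 + 5*k + 6)
(s_(k+1) − s_k) − t_k = 0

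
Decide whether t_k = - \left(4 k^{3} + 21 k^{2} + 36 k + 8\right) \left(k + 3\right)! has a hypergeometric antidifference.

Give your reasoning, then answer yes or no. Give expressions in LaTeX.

Yes. s_k = - \left(4 k^{2} + k - 4\right) \left(k + 3\right)!.

t_(k+1)/t_k = (4*k**4 + 49*k**3 + 222*k**2 + 429*k + 276)/(4*k**3 + 21*k**2 + 36*k + 8).
A = k + 4, B = 1, C = k**3 + 21*k**2/4 + 9*k + 2.
f must satisfy (k + 4)·f(k+1) − (1)·f(k) = k**3 + 21*k**2/4 + 9*k + 2.
From deg A=1, deg B=0, deg C=3: d=2.
A polynomial solution: f(k) = (4*k**2 + k - 4)/4.
R(k) = B(k−1)·f(k)/C(k) = (4*k**2 + k - 4)/(4*k**3 + 21*k**2 + 36*k + 8); s_k = R·t_k = -(4*k**2 + k - 4)*factorial(k + 3).
s_(k+1) − s_k = -(4*k**3 + 21*k**2 + 36*k + 8)*factorial(k + 3) = t_k.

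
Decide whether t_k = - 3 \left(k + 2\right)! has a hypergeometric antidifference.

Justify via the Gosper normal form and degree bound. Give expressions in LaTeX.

t_(k+1)/t_k = k + 3.
Take A(k)=k + 3, B(k)=1, C(k)=1.
Solve (k + 3)·f(k+1) − (1)·f(k) = 1.
From deg A=1, deg B=0, deg C=0: d=-1.
deg f ≤ -1 is impossible — no certificate.

No — key equation has no polynomial f.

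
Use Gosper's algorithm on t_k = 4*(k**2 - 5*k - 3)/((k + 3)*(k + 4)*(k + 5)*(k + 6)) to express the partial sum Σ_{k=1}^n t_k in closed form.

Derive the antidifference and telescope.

S(n) = n*(n**2 - 25*n - 46)/(10*(n**3 + 15*n**2 + 74*n + 120))

Step 1: r(k) = (k**3 - 16*k - 21)/(k**3 + 2*k**2 - 38*k - 21).
Factor: A=k + 3; B=k + 7; C=k**2 - 5*k - 3.
Key eq: (k + 3)·f(k+1) = (k + 6)·f(k) + (k**2 - 5*k - 3).
Degrees (1,1,2) ⇒ d ≤ 3.
A polynomial solution: f(k) = k*(k**2 - 48*k - 13)/60.
So s_k = (B(k−1)f/C)·t_k = (k*(k + 6)*(k**2 - 48*k - 13)/(60*(k**2 - 5*k - 3)))·t_k = k*(k**2 - 48*k - 13)/(15*(k + 3)*(k + 4)*(k + 5)).
s_(k+1) − s_k = 4*(k**2 - 5*k - 3)/(k**4 + 18*k**3 + 119*k**2 + 342*k + 360) = t_k.
Evaluate: s_(n+1) = (n**3 - 45*n**2 - 106*n - 60)/(15*(n**3 + 15*n**2 + 74*n + 120)); subtract s_(1) = -1/30 ⇒ S(n) = n*(n**2 - 25*n - 46)/(10*(n**3 + 15*n**2 + 74*n + 120)).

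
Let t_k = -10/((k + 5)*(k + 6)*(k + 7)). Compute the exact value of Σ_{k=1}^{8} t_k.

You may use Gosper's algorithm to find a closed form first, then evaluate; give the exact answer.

r(k) = (k + 5)/(k + 8) after simplifying.
So A=k + 5 and B=k + 8, with C=1.
Set up (k + 5)·f(k+1) − (k + 7)·f(k) − (1) = 0.
Degrees (1,1,0) ⇒ d ≤ 2.
A polynomial solution: f(k) = k*(k + 11)/60.
Certificate R = B(k−1)f/C = k*(k + 7)*(k + 11)/60 gives s_k = k*(-k - 11)/(6*(k + 5)*(k + 6)).
Δs = -10/(k**3 + 18*k**2 + 107*k + 210), as required.
Evaluate s at k=9 and k=1: -1/7 and -1/21; difference -2/21.

Σ = -2/21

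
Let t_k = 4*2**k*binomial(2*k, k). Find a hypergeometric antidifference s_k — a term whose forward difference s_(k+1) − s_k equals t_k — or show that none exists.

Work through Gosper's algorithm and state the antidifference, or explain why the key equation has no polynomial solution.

r(k) = 4*(2*k + 1)/(k + 1) after simplifying.
Take A(k)=8*k + 4, B(k)=k + 1, C(k)=1.
Solve (8*k + 4)·f(k+1) − (k)·f(k) = 1.
Bound: deg f ≤ -1.
d = -1 < 0 ⇒ no nonzero polynomial f; not summable.

not Gosper-summable; s_k does not exist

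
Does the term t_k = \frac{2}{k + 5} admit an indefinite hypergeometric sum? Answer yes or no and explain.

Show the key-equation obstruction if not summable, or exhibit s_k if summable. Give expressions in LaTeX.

r(k) = (k + 5)/(k + 6) after simplifying.
Take A(k)=k + 5, B(k)=k + 6, C(k)=1.
Key eq: (k + 5)·f(k+1) = (k + 5)·f(k) + (1).
d = 0 from the (1,1,0) case.
f = c0 ⇒ A·f(k+1) − B(k−1)·f(k) − C = -1. The system {-1 = 0} is inconsistent; no antidifference.

No — t_k has no hypergeometric antidifference.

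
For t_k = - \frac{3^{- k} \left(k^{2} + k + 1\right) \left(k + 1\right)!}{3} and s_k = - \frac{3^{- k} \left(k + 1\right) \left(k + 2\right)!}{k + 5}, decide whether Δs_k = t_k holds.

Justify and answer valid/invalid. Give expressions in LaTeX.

Invalid: residual \frac{3^{- k} \left(k^{3} + 6 k^{2} + 3 k + 2\right) \left(k + 1\right)!}{\left(k + 5\right) \left(k + 6\right)} ≠ 0.

s_(k+1) = -(k + 2)*factorial(k + 3)/(3*3**k*(k + 6))
s_(k+1) − s_k = -(k**3 + 7*k**2 + 10*k + 12)*factorial(k + 2)/(3*3**k*(k + 5)*(k + 6))
(s_(k+1) − s_k) − t_k = (k**3 + 6*k**2 + 3*k + 2)*factorial(k + 1)/(3**k*(k + 5)*(k + 6))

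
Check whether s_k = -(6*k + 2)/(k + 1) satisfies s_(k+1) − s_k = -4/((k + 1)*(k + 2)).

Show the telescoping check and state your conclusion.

s_(k+1) = 2*(-3*k - 4)/(k + 2)
s_(k+1) − s_k = -4/(k**2 + 3*k + 2)
(s_(k+1) − s_k) − t_k = 0

valid; difference matches t_k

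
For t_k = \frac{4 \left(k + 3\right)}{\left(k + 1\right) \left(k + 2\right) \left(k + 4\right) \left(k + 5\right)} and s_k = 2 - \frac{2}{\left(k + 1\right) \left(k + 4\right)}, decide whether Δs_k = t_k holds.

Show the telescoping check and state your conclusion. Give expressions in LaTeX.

s_(k+1) = 2 - 2/((k + 2)*(k + 5))
s_(k+1) − s_k = 4*(k + 3)/(k**4 + 12*k**3 + 49*k**2 + 78*k + 40)
(s_(k+1) − s_k) − t_k = 0

valid (s_(k+1) − s_k reduces to t_k)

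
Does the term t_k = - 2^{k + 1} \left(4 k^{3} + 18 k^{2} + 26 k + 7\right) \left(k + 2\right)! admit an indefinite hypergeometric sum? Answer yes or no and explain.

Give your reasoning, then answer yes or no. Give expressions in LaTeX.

Yes. s_k = - 2^{k + 1} \left(2 k^{2} - 1\right) \left(k + 2\right)!.

t_(k+1)/t_k = 2*(4*k**4 + 42*k**3 + 164*k**2 + 277*k + 165)/(4*k**3 + 18*k**2 + 26*k + 7).
A = 2*k + 6, B = 1, C = k**3 + 9*k**2/2 + 13*k/2 + 7/4.
Set up (2*k + 6)·f(k+1) − (1)·f(k) − (k**3 + 9*k**2/2 + 13*k/2 + 7/4) = 0.
Degrees (1,0,3) ⇒ d ≤ 2.
A polynomial solution: f(k) = (2*k**2 - 1)/4.
R(k) = B(k−1)·f(k)/C(k) = (2*k**2 - 1)/(4*k**3 + 18*k**2 + 26*k + 7); s_k = R·t_k = -2**(k + 1)*(2*k**2 - 1)*factorial(k + 2).
Δs = -2**(k + 1)*(4*k**3 + 18*k**2 + 26*k + 7)*factorial(k + 2), as required.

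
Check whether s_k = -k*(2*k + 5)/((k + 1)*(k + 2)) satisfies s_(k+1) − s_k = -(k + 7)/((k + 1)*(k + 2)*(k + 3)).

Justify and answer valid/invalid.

Valid: the claim telescopes to t_k.

s_(k+1) = -(k + 1)*(2*k + 7)/((k + 2)*(k + 3))
s_(k+1) − s_k = (-k - 7)/(k**3 + 6*k**2 + 11*k + 6)
(s_(k+1) − s_k) − t_k = 0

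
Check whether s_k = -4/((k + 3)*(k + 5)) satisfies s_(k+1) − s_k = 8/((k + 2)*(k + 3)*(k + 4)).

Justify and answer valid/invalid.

s_(k+1) = -4/((k + 4)*(k + 6))
s_(k+1) − s_k = 4*(2*k + 9)/(k**4 + 18*k**3 + 119*k**2 + 342*k + 360)
(s_(k+1) − s_k) − t_k = 12*(-3*k - 14)/(k**5 + 20*k**4 + 155*k**3 + 580*k**2 + 1044*k + 720)

Invalid: residual 12*(-3*k - 14)/(k**5 + 20*k**4 + 155*k**3 + 580*k**2 + 1044*k + 720) ≠ 0.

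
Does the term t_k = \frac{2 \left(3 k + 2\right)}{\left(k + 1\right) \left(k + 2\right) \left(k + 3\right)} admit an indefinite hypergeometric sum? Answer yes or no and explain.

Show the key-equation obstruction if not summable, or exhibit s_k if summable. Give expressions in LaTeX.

t_(k+1)/t_k = (k + 1)*(3*k + 5)/((k + 4)*(3*k + 2)).
Normal form (A,B,C) = (k + 1, k + 4, k + 2/3).
Key eq: (k + 1)·f(k+1) = (k + 3)·f(k) + (k + 2/3).
Degrees (1,1,1) ⇒ d ≤ 2.
Solve for f: f(k) = k*(5*k + 3)/12 (degree 2 ≤ 2).
Certificate R = B(k−1)f/C = k*(k + 3)*(5*k + 3)/(4*(3*k + 2)) gives s_k = k*(5*k + 3)/(2*(k + 1)*(k + 2)).
Δs = 2*(3*k + 2)/(k**3 + 6*k**2 + 11*k + 6), as required.

Yes. s_k = \frac{k \left(5 k + 3\right)}{2 \left(k + 1\right) \left(k + 2\right)}.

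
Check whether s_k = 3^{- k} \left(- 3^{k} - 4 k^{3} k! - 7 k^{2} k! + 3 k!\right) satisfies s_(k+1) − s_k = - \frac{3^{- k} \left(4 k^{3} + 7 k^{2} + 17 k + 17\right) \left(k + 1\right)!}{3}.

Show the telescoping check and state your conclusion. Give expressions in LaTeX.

Valid — Δs_k = t_k.

s_(k+1) = -(3*3**k + 4*k**4*factorial(k) + 23*k**3*factorial(k) + 45*k**2*factorial(k) + 34*k*factorial(k) + 8*factorial(k))/(3*3**k)
s_(k+1) − s_k = -(4*k**3 + 7*k**2 + 17*k + 17)*factorial(k + 1)/(3*3**k)
(s_(k+1) − s_k) − t_k = 0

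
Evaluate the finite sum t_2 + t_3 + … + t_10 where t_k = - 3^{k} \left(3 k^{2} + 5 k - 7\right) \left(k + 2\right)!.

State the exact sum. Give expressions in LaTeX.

Σ = -9927882482918400

r(k) = 3*(3*k**3 + 20*k**2 + 34*k + 3)/(3*k**2 + 5*k - 7) after simplifying.
So A=3*k + 9 and B=1, with C=k**2 + 5*k/3 - 7/3.
Solve (3*k + 9)·f(k+1) − (1)·f(k) = k**2 + 5*k/3 - 7/3.
Bound: deg f ≤ 1.
Match coefficients ⇒ f(k) = (k - 2)/3.
Then R = B(k−1)f/C = (k - 2)/(3*k**2 + 5*k - 7), so s_k = R(k)·t_k = -3**k*(k - 2)*factorial(k + 2).
s_(k+1) − s_k = -3**k*(3*k**2 + 5*k - 7)*factorial(k + 2) = t_k.
Σ_(k=2)^(10) t_k = s_(11) − s_(2) = -9927882482918400 − (0) = -9927882482918400.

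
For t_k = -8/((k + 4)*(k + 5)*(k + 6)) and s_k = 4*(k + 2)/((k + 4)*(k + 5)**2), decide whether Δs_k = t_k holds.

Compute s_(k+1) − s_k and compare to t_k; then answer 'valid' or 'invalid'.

s_(k+1) = 4*(k + 3)/((k + 5)*(k + 6)**2)
s_(k+1) − s_k = 4*(-2*k**2 - 13*k - 12)/(k**5 + 26*k**4 + 269*k**3 + 1384*k**2 + 3540*k + 3600)
(s_(k+1) − s_k) − t_k = 12*(3*k + 16)/(k**5 + 26*k**4 + 269*k**3 + 1384*k**2 + 3540*k + 3600)

Invalid: residual 12*(3*k + 16)/(k**5 + 26*k**4 + 269*k**3 + 1384*k**2 + 3540*k + 3600) ≠ 0.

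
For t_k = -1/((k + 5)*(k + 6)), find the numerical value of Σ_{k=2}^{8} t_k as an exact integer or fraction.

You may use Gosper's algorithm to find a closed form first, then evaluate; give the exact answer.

r(k) = (k + 5)/(k + 7) after simplifying.
Normal form (A,B,C) = (k + 5, k + 7, 1).
Solve (k + 5)·f(k+1) − (k + 6)·f(k) = 1.
deg f ≤ 1 (via 1,1,0).
Coefficient equations give f(k) = k/5.
Get s_k = R·t_k = -k/(5*k + 25) with R(k) = B(k−1)f(k)/C(k) = k*(k + 6)/5.
s_(k+1) − s_k = -1/(k**2 + 11*k + 30) = t_k.
Evaluate s at k=9 and k=2: -9/70 and -2/35; difference -1/14.

Σ = -1/14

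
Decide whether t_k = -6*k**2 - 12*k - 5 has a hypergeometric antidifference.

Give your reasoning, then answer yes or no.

Step 1: r(k) = (6*k**2 + 24*k + 23)/(6*k**2 + 12*k + 5).
Factor: A=1; B=1; C=k**2 + 2*k + 5/6.
Solve (1)·f(k+1) − (1)·f(k) = k**2 + 2*k + 5/6.
Bound: deg f ≤ 3.
Coefficient equations give f(k) = k**2*(2*k + 3)/6.
Get s_k = R·t_k = k**2*(-2*k - 3) with R(k) = B(k−1)f(k)/C(k) = k**2*(2*k + 3)/(6*k**2 + 12*k + 5).
Δs = -6*k**2 - 12*k - 5, as required.

Yes. s_k = k**2*(-2*k - 3).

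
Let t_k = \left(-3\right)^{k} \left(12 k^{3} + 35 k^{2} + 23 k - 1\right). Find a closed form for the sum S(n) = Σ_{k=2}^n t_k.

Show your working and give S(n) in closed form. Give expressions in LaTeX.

S(n) = 9 \left(-3\right)^{n} n^{3} + 33 \left(-3\right)^{n} n^{2} + 27 \left(-3\right)^{n} n + 207

Step 1: r(k) = 3*(-12*k**3 - 71*k**2 - 129*k - 69)/(12*k**3 + 35*k**2 + 23*k - 1).
Factor: A=-3; B=1; C=k**3 + 35*k**2/12 + 23*k/12 - 1/12.
Set up (-3)·f(k+1) − (1)·f(k) − (k**3 + 35*k**2/12 + 23*k/12 - 1/12) = 0.
From deg A=0, deg B=0, deg C=3: d=3.
A polynomial solution: f(k) = -(k - 1)*(3*k**2 + 5*k + 1)/12.
Then R = B(k−1)f/C = -(k - 1)*(3*k**2 + 5*k + 1)/(12*k**3 + 35*k**2 + 23*k - 1), so s_k = R(k)·t_k = (-3)**k*(-3*k**3 - 2*k**2 + 4*k + 1).
Verify: (-3)**k*(12*k**3 + 35*k**2 + 23*k - 1) matches t_k.
Evaluate: s_(n+1) = 3*(-3)**n*n*(3*n**2 + 11*n + 9); subtract s_(2) = -207 ⇒ S(n) = 9*(-3)**n*n**3 + 33*(-3)**n*n**2 + 27*(-3)**n*n + 207.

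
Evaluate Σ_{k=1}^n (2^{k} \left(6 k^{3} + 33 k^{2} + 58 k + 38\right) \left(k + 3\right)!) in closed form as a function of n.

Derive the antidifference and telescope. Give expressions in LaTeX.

Step 1: r(k) = 2*(6*k**4 + 75*k**3 + 346*k**2 + 703*k + 540)/(6*k**3 + 33*k**2 + 58*k + 38).
A = 2*k + 8, B = 1, C = k**3 + 11*k**2/2 + 29*k/3 + 19/3.
Solve (2*k + 8)·f(k+1) − (1)·f(k) = k**3 + 11*k**2/2 + 29*k/3 + 19/3.
From deg A=1, deg B=0, deg C=3: d=2.
Coefficient equations give f(k) = (3*k**2 + 2)/6.
So s_k = (B(k−1)f/C)·t_k = ((3*k**2 + 2)/(6*k**3 + 33*k**2 + 58*k + 38))·t_k = 2**k*(3*k**2 + 2)*factorial(k + 3).
Check: Δs_k = 2**k*(6*k**3 + 33*k**2 + 58*k + 38)*factorial(k + 3). ✓
Telescope: S(n) = s_(n+1) − s_(1) = 2**(n + 1)*(3*n**2 + 6*n + 5)*factorial(n + 4) − (240) = 6*2**n*n**2*factorial(n + 4) + 12*2**n*n*factorial(n + 4) + 10*2**n*factorial(n + 4) - 240.

S(n) = 6 \cdot 2^{n} n^{2} \left(n + 4\right)! + 12 \cdot 2^{n} n \left(n + 4\right)! + 10 \cdot 2^{n} \left(n + 4\right)! - 240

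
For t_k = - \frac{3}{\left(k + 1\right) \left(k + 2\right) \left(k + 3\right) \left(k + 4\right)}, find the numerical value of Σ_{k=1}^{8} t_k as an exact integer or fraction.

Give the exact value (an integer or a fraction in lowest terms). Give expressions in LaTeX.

Σ = -9/220

Step 1: r(k) = (k + 1)/(k + 5).
So A=k + 1 and B=k + 5, with C=1.
f must satisfy (k + 1)·f(k+1) − (k + 4)·f(k) = 1.
d = 3 from the (1,1,0) case.
Solve for f: f(k) = k*(k**2 + 6*k + 11)/18 (degree 3 ≤ 3).
Certificate R = B(k−1)f/C = k*(k + 4)*(k**2 + 6*k + 11)/18 gives s_k = k*(-k**2 - 6*k - 11)/(6*(k + 1)*(k + 2)*(k + 3)).
s_(k+1) − s_k = -3/(k**4 + 10*k**3 + 35*k**2 + 50*k + 24) = t_k.
Σ_(k=1)^(8) t_k = s_(9) − s_(1) = -73/440 − (-1/8) = -9/220.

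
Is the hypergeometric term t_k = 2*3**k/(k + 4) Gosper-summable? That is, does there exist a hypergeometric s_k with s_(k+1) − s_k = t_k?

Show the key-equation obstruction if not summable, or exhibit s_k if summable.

Compute t_(k+1)/t_k: get 3*(k + 4)/(k + 5).
Normal form (A,B,C) = (3*k + 12, k + 5, 1).
Need (3*k + 12)·f(k+1) − (k + 4)·f(k) = 1.
d = -1 from the (1,1,0) case.
d = -1 < 0 ⇒ no nonzero polynomial f; not summable.

No — t_k has no hypergeometric antidifference.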